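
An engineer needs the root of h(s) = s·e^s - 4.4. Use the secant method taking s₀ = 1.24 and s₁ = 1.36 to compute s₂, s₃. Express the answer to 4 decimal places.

1.2536, 1.2546

h(1.24) = -0.115039, h(1.36) = 0.898823
s₂ = 1.360000 − 0.898823·(1.360000 − 1.240000) / (0.898823 − (-0.115039)) = 1.360000 − (0.107859)/(1.013862) = 1.253616
h(1.253616) = -0.008600
s₃ = 1.253616 − (-0.008600)·(1.253616 − 1.360000) / (-0.008600 − 0.898823) = 1.253616 − (0.000915)/(-0.907423) = 1.254624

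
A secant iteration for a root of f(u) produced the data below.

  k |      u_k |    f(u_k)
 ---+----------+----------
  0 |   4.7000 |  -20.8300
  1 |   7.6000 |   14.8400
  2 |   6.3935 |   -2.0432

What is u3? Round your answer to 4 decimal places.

6.5395

u3 = 6.3935 − (-2.0432)·(6.3935 − 7.6000) / (-2.0432 − 14.8400)
   = 6.3935 − (2.465121)/(-16.883200) = 6.539510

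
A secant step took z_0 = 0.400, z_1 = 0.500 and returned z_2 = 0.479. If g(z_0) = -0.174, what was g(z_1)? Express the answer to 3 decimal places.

0.046

The secant line through (0.400, -0.174) and (0.500, g(z_1)) crosses zero at z_2 = 0.479.
So (0.400, -0.174), (0.500, g(z_1)), (0.479, 0) are collinear:
g(z_1) = -0.174 · (0.500 − 0.479) / (0.400 − 0.479) = -0.174 · (0.02100)/(-0.07900) = 0.04625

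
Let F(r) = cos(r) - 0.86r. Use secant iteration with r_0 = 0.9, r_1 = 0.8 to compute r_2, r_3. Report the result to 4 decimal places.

F(0.9) = -0.152390, F(0.8) = 0.008707
r_2 = 0.800000 − 0.008707·(0.800000 − 0.900000) / (0.008707 − (-0.152390)) = 0.800000 − (-0.000871)/(0.161097) = 0.805405
F(0.805405) = 0.000172
r_3 = 0.805405 − 0.000172·(0.805405 − 0.800000) / (0.000172 − 0.008707) = 0.805405 − (0.000001)/(-0.008535) = 0.805513

0.8054, 0.8055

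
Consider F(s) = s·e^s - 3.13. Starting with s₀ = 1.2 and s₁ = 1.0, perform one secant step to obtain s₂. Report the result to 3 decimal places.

F(1.2) = 0.85414, F(1.0) = -0.41172
s₂ = 1.00000 − (-0.41172)·(1.00000 − 1.20000) / (-0.41172 − 0.85414) = 1.00000 − (0.08234)/(-1.26586) = 1.06505

1.065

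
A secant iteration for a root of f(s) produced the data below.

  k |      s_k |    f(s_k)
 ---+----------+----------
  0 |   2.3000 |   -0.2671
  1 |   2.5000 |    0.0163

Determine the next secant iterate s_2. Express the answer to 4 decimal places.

2.4885

s_2 = 2.5000 − 0.0163·(2.5000 − 2.3000) / (0.0163 − (-0.2671))
   = 2.5000 − (0.003260)/(0.283400) = 2.488497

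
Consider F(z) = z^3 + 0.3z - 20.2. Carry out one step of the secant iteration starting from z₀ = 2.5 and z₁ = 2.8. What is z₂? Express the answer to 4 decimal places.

F(2.5) = -3.825000, F(2.8) = 2.592000
z₂ = 2.800000 − 2.592000·(2.800000 − 2.500000) / (2.592000 − (-3.825000)) = 2.800000 − (0.777600)/(6.417000) = 2.678822

2.6788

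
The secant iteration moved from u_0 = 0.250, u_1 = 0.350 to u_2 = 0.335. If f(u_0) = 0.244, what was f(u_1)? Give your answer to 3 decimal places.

-0.043

The secant line through (0.250, 0.244) and (0.350, f(u_1)) crosses zero at u_2 = 0.335.
So (0.250, 0.244), (0.350, f(u_1)), (0.335, 0) are collinear:
f(u_1) = 0.244 · (0.350 − 0.335) / (0.250 − 0.335) = 0.244 · (0.01500)/(-0.08500) = -0.04306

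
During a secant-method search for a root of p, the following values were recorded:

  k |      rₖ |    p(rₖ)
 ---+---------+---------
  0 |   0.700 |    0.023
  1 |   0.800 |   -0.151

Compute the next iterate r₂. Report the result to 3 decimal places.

r₂ = 0.800 − (-0.151)·(0.800 − 0.700) / (-0.151 − 0.023)
   = 0.800 − (-0.01510)/(-0.17400) = 0.71322

0.713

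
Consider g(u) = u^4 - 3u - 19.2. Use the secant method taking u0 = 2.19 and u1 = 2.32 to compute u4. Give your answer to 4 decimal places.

g(2.19) = -2.767425, g(2.32) = 2.810230
u2 = 2.320000 − 2.810230·(2.320000 − 2.190000) / (2.810230 − (-2.767425)) = 2.320000 − (0.365330)/(5.577655) = 2.254501
g(2.254501) = -0.128897
u3 = 2.254501 − (-0.128897)·(2.254501 − 2.320000) / (-0.128897 − 2.810230) = 2.254501 − (0.008443)/(-2.939126) = 2.257374
g(2.257374) = -0.005598
u4 = 2.257374 − (-0.005598)·(2.257374 − 2.254501) / (-0.005598 − (-0.128897)) = 2.257374 − (-0.000016)/(0.123299) = 2.257504

2.2575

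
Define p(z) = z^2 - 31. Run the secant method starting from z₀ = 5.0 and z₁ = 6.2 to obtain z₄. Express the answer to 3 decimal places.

5.568

p(5.0) = -6.00000, p(6.2) = 7.44000
z₂ = 6.20000 − 7.44000·(6.20000 − 5.00000) / (7.44000 − (-6.00000)) = 6.20000 − (8.92800)/(13.44000) = 5.53571
p(5.53571) = -0.35587
z₃ = 5.53571 − (-0.35587)·(5.53571 − 6.20000) / (-0.35587 − 7.44000) = 5.53571 − (0.23640)/(-7.79587) = 5.56604
p(5.56604) = -0.01922
z₄ = 5.56604 − (-0.01922)·(5.56604 − 5.53571) / (-0.01922 − (-0.35587)) = 5.56604 − (-0.00058)/(0.33664) = 5.56777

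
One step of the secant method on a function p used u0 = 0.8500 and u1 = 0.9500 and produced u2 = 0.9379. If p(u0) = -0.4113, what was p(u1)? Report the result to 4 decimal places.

0.0566

The secant line through (0.8500, -0.4113) and (0.9500, p(u1)) crosses zero at u2 = 0.9379.
So (0.8500, -0.4113), (0.9500, p(u1)), (0.9379, 0) are collinear:
p(u1) = -0.4113 · (0.9500 − 0.9379) / (0.8500 − 0.9379) = -0.4113 · (0.012100)/(-0.087900) = 0.056618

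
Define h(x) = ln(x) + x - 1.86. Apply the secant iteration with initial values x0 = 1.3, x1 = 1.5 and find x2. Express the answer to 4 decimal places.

1.4735

h(1.3) = -0.297636, h(1.5) = 0.045465
x2 = 1.500000 − 0.045465·(1.500000 − 1.300000) / (0.045465 − (-0.297636)) = 1.500000 − (0.009093)/(0.343101) = 1.473498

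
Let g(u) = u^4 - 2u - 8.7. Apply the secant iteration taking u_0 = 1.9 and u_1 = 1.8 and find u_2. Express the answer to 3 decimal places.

1.877

g(1.9) = 0.53210, g(1.8) = -1.80240
u_2 = 1.80000 − (-1.80240)·(1.80000 − 1.90000) / (-1.80240 − 0.53210) = 1.80000 − (0.18024)/(-2.33450) = 1.87721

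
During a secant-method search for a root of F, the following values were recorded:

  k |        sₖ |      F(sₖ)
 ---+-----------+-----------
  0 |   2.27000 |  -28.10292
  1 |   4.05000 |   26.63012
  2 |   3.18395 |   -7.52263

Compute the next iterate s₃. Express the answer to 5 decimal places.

s₃ = 3.18395 − (-7.52263)·(3.18395 − 4.05000) / (-7.52263 − 26.63012)
   = 3.18395 − (6.5149737)/(-34.1527500) = 3.3747099

3.37471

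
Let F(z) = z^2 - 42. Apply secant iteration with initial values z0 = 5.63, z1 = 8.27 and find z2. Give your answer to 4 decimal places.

F(5.63) = -10.303100, F(8.27) = 26.392900
z2 = 8.270000 − 26.392900·(8.270000 − 5.630000) / (26.392900 − (-10.303100)) = 8.270000 − (69.677256)/(36.696000) = 6.371230

6.3712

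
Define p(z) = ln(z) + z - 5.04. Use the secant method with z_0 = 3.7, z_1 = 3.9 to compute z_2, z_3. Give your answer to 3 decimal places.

3.725, 3.725

p(3.7) = -0.03167, p(3.9) = 0.22098
z_2 = 3.90000 − 0.22098·(3.90000 − 3.70000) / (0.22098 − (-0.03167)) = 3.90000 − (0.04420)/(0.25264) = 3.72507
p(3.72507) = 0.00015
z_3 = 3.72507 − 0.00015·(3.72507 − 3.90000) / (0.00015 − 0.22098) = 3.72507 − (-0.00003)/(-0.22082) = 3.72495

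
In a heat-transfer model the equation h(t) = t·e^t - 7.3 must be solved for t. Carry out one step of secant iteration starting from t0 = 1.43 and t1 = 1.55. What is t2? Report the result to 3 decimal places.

h(1.43) = -1.32446, h(1.55) = 0.00278
t2 = 1.55000 − 0.00278·(1.55000 − 1.43000) / (0.00278 − (-1.32446)) = 1.55000 − (0.00033)/(1.32724) = 1.54975

1.550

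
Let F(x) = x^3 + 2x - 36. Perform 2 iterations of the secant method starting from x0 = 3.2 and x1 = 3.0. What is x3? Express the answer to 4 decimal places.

F(3.2) = 3.168000, F(3.0) = -3.000000
x2 = 3.000000 − (-3.000000)·(3.000000 − 3.200000) / (-3.000000 − 3.168000) = 3.000000 − (0.600000)/(-6.168000) = 3.097276
F(3.097276) = -0.092904
x3 = 3.097276 − (-0.092904)·(3.097276 − 3.000000) / (-0.092904 − (-3.000000)) = 3.097276 − (-0.009037)/(2.907096) = 3.100385

3.1004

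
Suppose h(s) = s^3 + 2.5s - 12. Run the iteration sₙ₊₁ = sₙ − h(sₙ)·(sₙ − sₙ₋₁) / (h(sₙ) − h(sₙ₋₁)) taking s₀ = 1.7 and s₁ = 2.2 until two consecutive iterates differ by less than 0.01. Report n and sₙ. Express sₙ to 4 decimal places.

h(1.7) = -2.837000, h(2.2) = 4.148000
s₂ = 2.200000 − 4.148000·(0.500000)/(6.985000) = 1.903078;  |Δ| = 0.296922
h(1.903078) = -0.349916
s₃ = 1.903078 − (-0.349916)·(-0.296922)/(-4.497916) = 1.926177;  |Δ| = 0.023099
h(1.926177) = -0.038135
s₄ = 1.926177 − (-0.038135)·(0.023099)/(0.311781) = 1.929002;  |Δ| = 0.002825
|s₄ − s₃| = 0.002825 < 0.01

n = 4, sₙ = 1.9290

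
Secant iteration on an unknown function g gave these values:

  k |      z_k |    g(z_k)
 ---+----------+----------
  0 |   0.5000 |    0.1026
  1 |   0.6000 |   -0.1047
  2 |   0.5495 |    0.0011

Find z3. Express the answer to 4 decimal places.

0.5500

z3 = 0.5495 − 0.0011·(0.5495 − 0.6000) / (0.0011 − (-0.1047))
   = 0.5495 − (-0.000056)/(0.105800) = 0.550025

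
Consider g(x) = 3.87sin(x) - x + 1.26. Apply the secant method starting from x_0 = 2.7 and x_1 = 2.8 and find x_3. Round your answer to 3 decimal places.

2.747

g(2.7) = 0.21396, g(2.8) = -0.24360
x_2 = 2.80000 − (-0.24360)·(2.80000 − 2.70000) / (-0.24360 − 0.21396) = 2.80000 − (-0.02436)/(-0.45756) = 2.74676
g(2.74676) = 0.00184
x_3 = 2.74676 − 0.00184·(2.74676 − 2.80000) / (0.00184 − (-0.24360)) = 2.74676 − (-0.00010)/(0.24544) = 2.74716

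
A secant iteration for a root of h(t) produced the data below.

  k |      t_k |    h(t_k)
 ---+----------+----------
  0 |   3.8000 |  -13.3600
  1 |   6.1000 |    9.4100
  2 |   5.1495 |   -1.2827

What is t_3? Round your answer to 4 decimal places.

5.2635

t_3 = 5.1495 − (-1.2827)·(5.1495 − 6.1000) / (-1.2827 − 9.4100)
   = 5.1495 − (1.219206)/(-10.692700) = 5.263522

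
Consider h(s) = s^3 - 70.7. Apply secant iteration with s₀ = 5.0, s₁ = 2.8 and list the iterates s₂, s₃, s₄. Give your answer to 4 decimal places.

h(5.0) = 54.300000, h(2.8) = -48.748000
s₂ = 2.800000 − (-48.748000)·(2.800000 − 5.000000) / (-48.748000 − 54.300000) = 2.800000 − (107.245600)/(-103.048000) = 3.840734
h(3.840734) = -14.044402
s₃ = 3.840734 − (-14.044402)·(3.840734 − 2.800000) / (-14.044402 − (-48.748000)) = 3.840734 − (-14.616492)/(34.703598) = 4.261915
h(4.261915) = 6.713097
s₄ = 4.261915 − 6.713097·(4.261915 − 3.840734) / (6.713097 − (-14.044402)) = 4.261915 − (2.827428)/(20.757499) = 4.125703

3.8407, 4.2619, 4.1257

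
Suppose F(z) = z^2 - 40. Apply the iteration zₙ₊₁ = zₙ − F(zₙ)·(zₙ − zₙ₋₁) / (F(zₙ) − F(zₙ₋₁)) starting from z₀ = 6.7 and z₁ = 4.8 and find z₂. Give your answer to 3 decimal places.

F(6.7) = 4.89000, F(4.8) = -16.96000
z₂ = 4.80000 − (-16.96000)·(4.80000 − 6.70000) / (-16.96000 − 4.89000) = 4.80000 − (32.22400)/(-21.85000) = 6.27478

6.275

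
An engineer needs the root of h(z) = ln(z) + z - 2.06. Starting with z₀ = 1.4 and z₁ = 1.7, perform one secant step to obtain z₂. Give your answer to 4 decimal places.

1.5964

h(1.4) = -0.323528, h(1.7) = 0.170628
z₂ = 1.700000 − 0.170628·(1.700000 − 1.400000) / (0.170628 − (-0.323528)) = 1.700000 − (0.051188)/(0.494156) = 1.596412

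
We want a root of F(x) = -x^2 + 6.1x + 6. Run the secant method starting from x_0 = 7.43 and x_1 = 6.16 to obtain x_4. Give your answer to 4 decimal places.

F(7.43) = -3.881900, F(6.16) = 5.630400
x_2 = 6.160000 − 5.630400·(6.160000 − 7.430000) / (5.630400 − (-3.881900)) = 6.160000 − (-7.150608)/(9.512300) = 6.911722
F(6.911722) = 0.389601
x_3 = 6.911722 − 0.389601·(6.911722 − 6.160000) / (0.389601 − 5.630400) = 6.911722 − (0.292872)/(-5.240799) = 6.967605
F(6.967605) = -0.045131
x_4 = 6.967605 − (-0.045131)·(6.967605 − 6.911722) / (-0.045131 − 0.389601) = 6.967605 − (-0.002522)/(-0.434732) = 6.961804

6.9618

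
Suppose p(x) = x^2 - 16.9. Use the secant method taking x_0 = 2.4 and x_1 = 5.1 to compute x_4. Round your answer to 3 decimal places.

p(2.4) = -11.14000, p(5.1) = 9.11000
x_2 = 5.10000 − 9.11000·(5.10000 − 2.40000) / (9.11000 − (-11.14000)) = 5.10000 − (24.59700)/(20.25000) = 3.88533
p(3.88533) = -1.80418
x_3 = 3.88533 − (-1.80418)·(3.88533 − 5.10000) / (-1.80418 − 9.11000) = 3.88533 − (2.19148)/(-10.91418) = 4.08613
p(4.08613) = -0.20358
x_4 = 4.08613 − (-0.20358)·(4.08613 − 3.88533) / (-0.20358 − (-1.80418)) = 4.08613 − (-0.04088)/(1.60061) = 4.11166

4.112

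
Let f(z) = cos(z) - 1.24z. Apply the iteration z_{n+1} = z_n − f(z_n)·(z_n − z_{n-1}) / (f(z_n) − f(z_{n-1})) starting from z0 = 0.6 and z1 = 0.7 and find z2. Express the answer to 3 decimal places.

0.644

f(0.6) = 0.08134, f(0.7) = -0.10316
z2 = 0.70000 − (-0.10316)·(0.70000 − 0.60000) / (-0.10316 − 0.08134) = 0.70000 − (-0.01032)/(-0.18449) = 0.64409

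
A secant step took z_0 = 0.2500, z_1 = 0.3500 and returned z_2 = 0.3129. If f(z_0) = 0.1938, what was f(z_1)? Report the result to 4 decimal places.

-0.1143

The secant line through (0.2500, 0.1938) and (0.3500, f(z_1)) crosses zero at z_2 = 0.3129.
So (0.2500, 0.1938), (0.3500, f(z_1)), (0.3129, 0) are collinear:
f(z_1) = 0.1938 · (0.3500 − 0.3129) / (0.2500 − 0.3129) = 0.1938 · (0.037100)/(-0.062900) = -0.114308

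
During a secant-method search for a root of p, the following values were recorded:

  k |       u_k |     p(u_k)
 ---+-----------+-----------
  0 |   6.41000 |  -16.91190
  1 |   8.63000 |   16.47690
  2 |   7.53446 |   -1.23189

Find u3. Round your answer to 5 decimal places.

u3 = 7.53446 − (-1.23189)·(7.53446 − 8.63000) / (-1.23189 − 16.47690)
   = 7.53446 − (1.3495848)/(-17.7087900) = 7.6106699

7.61067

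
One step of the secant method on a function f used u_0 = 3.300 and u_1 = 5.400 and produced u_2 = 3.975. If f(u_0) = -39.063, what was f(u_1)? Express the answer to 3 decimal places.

82.466

The secant line through (3.300, -39.063) and (5.400, f(u_1)) crosses zero at u_2 = 3.975.
So (3.300, -39.063), (5.400, f(u_1)), (3.975, 0) are collinear:
f(u_1) = -39.063 · (5.400 − 3.975) / (3.300 − 3.975) = -39.063 · (1.42500)/(-0.67500) = 82.46633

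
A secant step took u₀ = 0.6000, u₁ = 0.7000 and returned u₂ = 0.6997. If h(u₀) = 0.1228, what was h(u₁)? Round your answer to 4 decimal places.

The secant line through (0.6000, 0.1228) and (0.7000, h(u₁)) crosses zero at u₂ = 0.6997.
So (0.6000, 0.1228), (0.7000, h(u₁)), (0.6997, 0) are collinear:
h(u₁) = 0.1228 · (0.7000 − 0.6997) / (0.6000 − 0.6997) = 0.1228 · (0.000300)/(-0.099700) = -0.000370

-0.0004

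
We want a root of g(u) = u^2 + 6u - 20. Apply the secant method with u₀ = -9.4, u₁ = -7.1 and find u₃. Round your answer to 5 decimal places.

g(-9.4) = 11.9600000, g(-7.1) = -12.1900000
u₂ = -7.1000000 − (-12.1900000)·(-7.1000000 − (-9.4000000)) / (-12.1900000 − 11.9600000) = -7.1000000 − (-28.0370000)/(-24.1500000) = -8.2609524
g(-8.2609524) = -1.3223800
u₃ = -8.2609524 − (-1.3223800)·(-8.2609524 − (-7.1000000)) / (-1.3223800 − (-12.1900000)) = -8.2609524 − (1.5352203)/(10.8676200) = -8.4022179

-8.40222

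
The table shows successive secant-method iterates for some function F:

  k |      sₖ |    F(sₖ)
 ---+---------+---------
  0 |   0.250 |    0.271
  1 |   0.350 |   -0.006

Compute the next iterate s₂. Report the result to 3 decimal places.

0.348

s₂ = 0.350 − (-0.006)·(0.350 − 0.250) / (-0.006 − 0.271)
   = 0.350 − (-0.00060)/(-0.27700) = 0.34783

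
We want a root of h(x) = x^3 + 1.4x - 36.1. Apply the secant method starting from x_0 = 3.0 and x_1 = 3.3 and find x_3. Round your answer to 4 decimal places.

3.1636

h(3.0) = -4.900000, h(3.3) = 4.457000
x_2 = 3.300000 − 4.457000·(3.300000 − 3.000000) / (4.457000 − (-4.900000)) = 3.300000 − (1.337100)/(9.357000) = 3.157102
h(3.157102) = -0.212308
x_3 = 3.157102 − (-0.212308)·(3.157102 − 3.300000) / (-0.212308 − 4.457000) = 3.157102 − (0.030338)/(-4.669308) = 3.163599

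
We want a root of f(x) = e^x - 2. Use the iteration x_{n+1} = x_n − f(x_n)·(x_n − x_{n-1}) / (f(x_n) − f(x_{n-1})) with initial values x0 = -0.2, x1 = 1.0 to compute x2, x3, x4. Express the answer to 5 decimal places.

f(-0.2) = -1.1812692, f(1.0) = 0.7182818
x2 = 1.0000000 − 0.7182818·(1.0000000 − (-0.2000000)) / (0.7182818 − (-1.1812692)) = 1.0000000 − (0.8619382)/(1.8995511) = 0.5462411
f(0.5462411) = -0.2732499
x3 = 0.5462411 − (-0.2732499)·(0.5462411 − 1.0000000) / (-0.2732499 − 0.7182818) = 0.5462411 − (0.1239896)/(-0.9915317) = 0.6712896
f(0.6712896) = -0.0432408
x4 = 0.6712896 − (-0.0432408)·(0.6712896 − 0.5462411) / (-0.0432408 − (-0.2732499)) = 0.6712896 − (-0.0054072)/(0.2300090) = 0.6947983

0.54624, 0.67129, 0.69480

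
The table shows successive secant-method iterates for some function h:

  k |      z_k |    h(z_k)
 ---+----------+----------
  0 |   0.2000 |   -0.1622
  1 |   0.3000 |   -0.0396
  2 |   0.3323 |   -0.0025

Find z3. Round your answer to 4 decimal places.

z3 = 0.3323 − (-0.0025)·(0.3323 − 0.3000) / (-0.0025 − (-0.0396))
   = 0.3323 − (-0.000081)/(0.037100) = 0.334477

0.3345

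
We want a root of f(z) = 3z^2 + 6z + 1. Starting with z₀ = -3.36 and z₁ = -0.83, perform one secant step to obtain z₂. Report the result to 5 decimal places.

f(-3.36) = 14.7088000, f(-0.83) = -1.9133000
z₂ = -0.8300000 − (-1.9133000)·(-0.8300000 − (-3.3600000)) / (-1.9133000 − 14.7088000) = -0.8300000 − (-4.8406490)/(-16.6221000) = -1.1212177

-1.12122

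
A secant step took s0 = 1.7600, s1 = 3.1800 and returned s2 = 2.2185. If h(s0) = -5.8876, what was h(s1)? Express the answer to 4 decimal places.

The secant line through (1.7600, -5.8876) and (3.1800, h(s1)) crosses zero at s2 = 2.2185.
So (1.7600, -5.8876), (3.1800, h(s1)), (2.2185, 0) are collinear:
h(s1) = -5.8876 · (3.1800 − 2.2185) / (1.7600 − 2.2185) = -5.8876 · (0.961500)/(-0.458500) = 12.346625

12.3466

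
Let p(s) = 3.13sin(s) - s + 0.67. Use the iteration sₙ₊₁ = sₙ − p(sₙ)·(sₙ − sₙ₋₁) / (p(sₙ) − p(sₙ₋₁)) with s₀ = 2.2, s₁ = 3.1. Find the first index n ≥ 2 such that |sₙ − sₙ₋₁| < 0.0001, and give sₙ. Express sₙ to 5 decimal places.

n = 5, sₙ = 2.51228

p(2.2) = 1.0005937, p(3.1) = -2.2998525
s₂ = 3.1000000 − (-2.2998525)·(0.9000000)/(-3.3004463) = 2.4728523;  |Δ| = 0.6271477
p(2.4728523) = 0.1377419
s₃ = 2.4728523 − 0.1377419·(-0.6271477)/(2.4375944) = 2.5082907;  |Δ| = 0.0354384
p(2.5082907) = 0.0140733
s₄ = 2.5082907 − 0.0140733·(0.0354384)/(-0.1236687) = 2.5123236;  |Δ| = 0.0040328
p(2.5123236) = -0.0001495
s₅ = 2.5123236 − (-0.0001495)·(0.0040328)/(-0.0142228) = 2.5122812;  |Δ| = 0.0000424
|s₅ − s₄| = 0.0000424 < 0.0001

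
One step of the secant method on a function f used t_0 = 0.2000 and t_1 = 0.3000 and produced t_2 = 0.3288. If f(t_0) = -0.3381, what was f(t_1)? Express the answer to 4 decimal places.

-0.0756

The secant line through (0.2000, -0.3381) and (0.3000, f(t_1)) crosses zero at t_2 = 0.3288.
So (0.2000, -0.3381), (0.3000, f(t_1)), (0.3288, 0) are collinear:
f(t_1) = -0.3381 · (0.3000 − 0.3288) / (0.2000 − 0.3288) = -0.3381 · (-0.028800)/(-0.128800) = -0.075600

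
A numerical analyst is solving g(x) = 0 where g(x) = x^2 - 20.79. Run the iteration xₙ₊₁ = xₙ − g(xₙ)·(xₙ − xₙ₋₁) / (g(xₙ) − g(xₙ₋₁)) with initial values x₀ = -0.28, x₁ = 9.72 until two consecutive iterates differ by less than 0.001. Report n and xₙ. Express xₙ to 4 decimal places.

g(-0.28) = -20.711600, g(9.72) = 73.688400
x₂ = 9.720000 − 73.688400·(10.000000)/(94.400000) = 1.914025;  |Δ| = 7.805975
g(1.914025) = -17.126507
x₃ = 1.914025 − (-17.126507)·(-7.805975)/(-90.814907) = 3.386130;  |Δ| = 1.472105
g(3.386130) = -9.324121
x₄ = 3.386130 − (-9.324121)·(1.472105)/(7.802386) = 5.145347;  |Δ| = 1.759216
g(5.145347) = 5.684593
x₅ = 5.145347 − 5.684593·(1.759216)/(15.008714) = 4.479039;  |Δ| = 0.666308
g(4.479039) = -0.728214
x₆ = 4.479039 − (-0.728214)·(-0.666308)/(-6.412807) = 4.554702;  |Δ| = 0.075663
g(4.554702) = -0.044690
x₇ = 4.554702 − (-0.044690)·(0.075663)/(0.683524) = 4.559649;  |Δ| = 0.004947
g(4.559649) = 0.000399
x₈ = 4.559649 − 0.000399·(0.004947)/(0.045089) = 4.559605;  |Δ| = 0.000044
|x₈ − x₇| = 0.000044 < 0.001

n = 8, xₙ = 4.5596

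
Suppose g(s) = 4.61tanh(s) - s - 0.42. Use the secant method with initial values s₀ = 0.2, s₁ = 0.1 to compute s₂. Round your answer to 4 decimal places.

0.1173

g(0.2) = 0.289900, g(0.1) = -0.060531
s₂ = 0.100000 − (-0.060531)·(0.100000 − 0.200000) / (-0.060531 − 0.289900) = 0.100000 − (0.006053)/(-0.350431) = 0.117273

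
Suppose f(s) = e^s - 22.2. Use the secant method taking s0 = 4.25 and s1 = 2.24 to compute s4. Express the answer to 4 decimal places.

f(4.25) = 47.905412, f(2.24) = -12.806669
s2 = 2.240000 − (-12.806669)·(2.240000 − 4.250000) / (-12.806669 − 47.905412) = 2.240000 − (25.741404)/(-60.712081) = 2.663991
f(2.663991) = -7.846534
s3 = 2.663991 − (-7.846534)·(2.663991 − 2.240000) / (-7.846534 − (-12.806669)) = 2.663991 − (-3.326863)/(4.960135) = 3.334712
f(3.334712) = 5.870292
s4 = 3.334712 − 5.870292·(3.334712 − 2.663991) / (5.870292 − (-7.846534)) = 3.334712 − (3.937324)/(13.716826) = 3.047668

3.0477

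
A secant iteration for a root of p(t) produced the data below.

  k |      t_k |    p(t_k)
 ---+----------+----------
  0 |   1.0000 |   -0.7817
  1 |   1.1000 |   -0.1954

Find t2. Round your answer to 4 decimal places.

t2 = 1.1000 − (-0.1954)·(1.1000 − 1.0000) / (-0.1954 − (-0.7817))
   = 1.1000 − (-0.019540)/(0.586300) = 1.133328

1.1333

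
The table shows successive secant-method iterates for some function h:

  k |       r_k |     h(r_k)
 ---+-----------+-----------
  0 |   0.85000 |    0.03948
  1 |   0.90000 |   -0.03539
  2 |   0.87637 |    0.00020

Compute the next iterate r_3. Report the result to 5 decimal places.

r_3 = 0.87637 − 0.00020·(0.87637 − 0.90000) / (0.00020 − (-0.03539))
   = 0.87637 − (-0.0000047)/(0.0355900) = 0.8765028

0.87650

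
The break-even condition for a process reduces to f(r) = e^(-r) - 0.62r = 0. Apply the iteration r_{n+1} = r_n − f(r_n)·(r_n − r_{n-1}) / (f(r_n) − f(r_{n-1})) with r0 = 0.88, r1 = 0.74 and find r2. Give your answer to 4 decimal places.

f(0.88) = -0.130817, f(0.74) = 0.018314
r2 = 0.740000 − 0.018314·(0.740000 − 0.880000) / (0.018314 − (-0.130817)) = 0.740000 − (-0.002564)/(0.149131) = 0.757193

0.7572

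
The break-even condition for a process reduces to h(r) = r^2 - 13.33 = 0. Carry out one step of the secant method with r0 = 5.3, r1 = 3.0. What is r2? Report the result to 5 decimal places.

3.52169

h(5.3) = 14.7600000, h(3.0) = -4.3300000
r2 = 3.0000000 − (-4.3300000)·(3.0000000 − 5.3000000) / (-4.3300000 − 14.7600000) = 3.0000000 − (9.9590000)/(-19.0900000) = 3.5216867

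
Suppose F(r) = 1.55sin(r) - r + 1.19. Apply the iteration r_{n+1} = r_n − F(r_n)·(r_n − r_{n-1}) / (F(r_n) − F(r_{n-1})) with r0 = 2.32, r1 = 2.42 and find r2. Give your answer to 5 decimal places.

F(2.32) = 0.0049587, F(2.42) = -0.2060991
r2 = 2.4200000 − (-0.2060991)·(2.4200000 − 2.3200000) / (-0.2060991 − 0.0049587) = 2.4200000 − (-0.0206099)/(-0.2110579) = 2.3223495

2.32235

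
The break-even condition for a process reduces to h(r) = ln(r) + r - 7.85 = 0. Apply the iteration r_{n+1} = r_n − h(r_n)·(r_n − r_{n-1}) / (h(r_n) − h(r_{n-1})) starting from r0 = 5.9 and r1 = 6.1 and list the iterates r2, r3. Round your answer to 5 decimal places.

h(5.9) = -0.1750476, h(6.1) = 0.0582888
r2 = 6.1000000 − 0.0582888·(6.1000000 − 5.9000000) / (0.0582888 − (-0.1750476)) = 6.1000000 − (0.0116578)/(0.2333364) = 6.0500389
h(6.0500389) = 0.0001036
r3 = 6.0500389 − 0.0001036·(6.0500389 − 6.1000000) / (0.0001036 − 0.0582888) = 6.0500389 − (-0.0000052)/(-0.0581852) = 6.0499499

6.05004, 6.04995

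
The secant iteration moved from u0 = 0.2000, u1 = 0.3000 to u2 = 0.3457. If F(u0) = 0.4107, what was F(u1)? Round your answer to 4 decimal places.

The secant line through (0.2000, 0.4107) and (0.3000, F(u1)) crosses zero at u2 = 0.3457.
So (0.2000, 0.4107), (0.3000, F(u1)), (0.3457, 0) are collinear:
F(u1) = 0.4107 · (0.3000 − 0.3457) / (0.2000 − 0.3457) = 0.4107 · (-0.045700)/(-0.145700) = 0.128819

0.1288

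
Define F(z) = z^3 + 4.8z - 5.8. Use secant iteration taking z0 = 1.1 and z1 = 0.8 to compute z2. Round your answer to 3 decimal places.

F(1.1) = 0.81100, F(0.8) = -1.44800
z2 = 0.80000 − (-1.44800)·(0.80000 − 1.10000) / (-1.44800 − 0.81100) = 0.80000 − (0.43440)/(-2.25900) = 0.99230

0.992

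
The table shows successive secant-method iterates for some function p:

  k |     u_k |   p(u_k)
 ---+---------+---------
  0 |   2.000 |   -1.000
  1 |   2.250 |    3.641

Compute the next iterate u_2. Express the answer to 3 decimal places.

u_2 = 2.250 − 3.641·(2.250 − 2.000) / (3.641 − (-1.000))
   = 2.250 − (0.91025)/(4.64100) = 2.05387

2.054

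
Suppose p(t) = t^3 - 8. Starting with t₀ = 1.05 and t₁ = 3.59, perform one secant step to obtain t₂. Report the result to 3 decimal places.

p(1.05) = -6.84237, p(3.59) = 38.26828
t₂ = 3.59000 − 38.26828·(3.59000 − 1.05000) / (38.26828 − (-6.84237)) = 3.59000 − (97.20143)/(45.11065) = 1.43527

1.435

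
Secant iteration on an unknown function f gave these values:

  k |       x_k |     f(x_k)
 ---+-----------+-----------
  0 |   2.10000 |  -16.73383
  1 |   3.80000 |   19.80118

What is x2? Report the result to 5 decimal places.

2.87864

x2 = 3.80000 − 19.80118·(3.80000 − 2.10000) / (19.80118 − (-16.73383))
   = 3.80000 − (33.6620060)/(36.5350100) = 2.8786370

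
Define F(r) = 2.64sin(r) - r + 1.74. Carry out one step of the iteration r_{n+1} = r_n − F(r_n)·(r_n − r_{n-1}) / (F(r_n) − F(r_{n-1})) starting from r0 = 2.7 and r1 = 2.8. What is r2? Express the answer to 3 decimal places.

F(2.7) = 0.16828, F(2.8) = -0.17563
r2 = 2.80000 − (-0.17563)·(2.80000 − 2.70000) / (-0.17563 − 0.16828) = 2.80000 − (-0.01756)/(-0.34391) = 2.74893

2.749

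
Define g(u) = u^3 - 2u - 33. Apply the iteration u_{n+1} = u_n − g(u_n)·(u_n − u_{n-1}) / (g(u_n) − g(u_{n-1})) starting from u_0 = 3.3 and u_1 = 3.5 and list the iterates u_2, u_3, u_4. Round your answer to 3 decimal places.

g(3.3) = -3.66300, g(3.5) = 2.87500
u_2 = 3.50000 − 2.87500·(3.50000 − 3.30000) / (2.87500 − (-3.66300)) = 3.50000 − (0.57500)/(6.53800) = 3.41205
g(3.41205) = -0.10064
u_3 = 3.41205 − (-0.10064)·(3.41205 − 3.50000) / (-0.10064 − 2.87500) = 3.41205 − (0.00885)/(-2.97564) = 3.41503
g(3.41503) = -0.00261
u_4 = 3.41503 − (-0.00261)·(3.41503 − 3.41205) / (-0.00261 − (-0.10064)) = 3.41503 − (-0.00001)/(0.09803) = 3.41511

3.412, 3.415, 3.415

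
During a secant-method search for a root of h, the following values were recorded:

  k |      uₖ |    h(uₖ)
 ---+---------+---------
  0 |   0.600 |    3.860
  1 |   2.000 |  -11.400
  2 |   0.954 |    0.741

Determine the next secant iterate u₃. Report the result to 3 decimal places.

u₃ = 0.954 − 0.741·(0.954 − 2.000) / (0.741 − (-11.400))
   = 0.954 − (-0.77509)/(12.14100) = 1.01784

1.018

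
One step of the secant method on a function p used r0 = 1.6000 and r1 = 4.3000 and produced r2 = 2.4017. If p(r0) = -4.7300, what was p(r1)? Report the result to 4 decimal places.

11.1999

The secant line through (1.6000, -4.7300) and (4.3000, p(r1)) crosses zero at r2 = 2.4017.
So (1.6000, -4.7300), (4.3000, p(r1)), (2.4017, 0) are collinear:
p(r1) = -4.7300 · (4.3000 − 2.4017) / (1.6000 − 2.4017) = -4.7300 · (1.898300)/(-0.801700) = 11.199899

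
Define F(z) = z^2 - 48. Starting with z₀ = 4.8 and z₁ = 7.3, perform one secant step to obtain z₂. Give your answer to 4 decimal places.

6.8628

F(4.8) = -24.960000, F(7.3) = 5.290000
z₂ = 7.300000 − 5.290000·(7.300000 − 4.800000) / (5.290000 − (-24.960000)) = 7.300000 − (13.225000)/(30.250000) = 6.862810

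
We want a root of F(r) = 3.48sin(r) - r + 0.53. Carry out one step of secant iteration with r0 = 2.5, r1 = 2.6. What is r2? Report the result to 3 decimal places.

F(2.5) = 0.11268, F(2.6) = -0.27606
r2 = 2.60000 − (-0.27606)·(2.60000 − 2.50000) / (-0.27606 − 0.11268) = 2.60000 − (-0.02761)/(-0.38874) = 2.52899

2.529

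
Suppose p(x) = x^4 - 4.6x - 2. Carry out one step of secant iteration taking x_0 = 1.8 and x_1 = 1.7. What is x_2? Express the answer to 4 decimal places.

p(1.8) = 0.217600, p(1.7) = -1.467900
x_2 = 1.700000 − (-1.467900)·(1.700000 − 1.800000) / (-1.467900 − 0.217600) = 1.700000 − (0.146790)/(-1.685500) = 1.787090

1.7871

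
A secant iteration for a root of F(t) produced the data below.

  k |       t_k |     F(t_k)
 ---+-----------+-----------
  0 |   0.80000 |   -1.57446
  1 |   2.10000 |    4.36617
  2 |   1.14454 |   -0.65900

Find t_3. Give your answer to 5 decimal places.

t_3 = 1.14454 − (-0.65900)·(1.14454 − 2.10000) / (-0.65900 − 4.36617)
   = 1.14454 − (0.6296481)/(-5.0251700) = 1.2698389

1.26984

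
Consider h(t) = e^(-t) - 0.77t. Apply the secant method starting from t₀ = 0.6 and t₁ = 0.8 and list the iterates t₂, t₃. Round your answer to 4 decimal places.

0.6685, 0.6667

h(0.6) = 0.086812, h(0.8) = -0.166671
t₂ = 0.800000 − (-0.166671)·(0.800000 − 0.600000) / (-0.166671 − 0.086812) = 0.800000 − (-0.033334)/(-0.253483) = 0.668495
h(0.668495) = -0.002262
t₃ = 0.668495 − (-0.002262)·(0.668495 − 0.800000) / (-0.002262 − (-0.166671)) = 0.668495 − (0.000297)/(0.164409) = 0.666686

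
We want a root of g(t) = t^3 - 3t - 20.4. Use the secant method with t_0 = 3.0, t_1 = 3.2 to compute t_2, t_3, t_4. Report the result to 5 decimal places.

3.09288, 3.09634, 3.09647

g(3.0) = -2.4000000, g(3.2) = 2.7680000
t_2 = 3.2000000 − 2.7680000·(3.2000000 − 3.0000000) / (2.7680000 − (-2.4000000)) = 3.2000000 − (0.5536000)/(5.1680000) = 3.0928793
g(3.0928793) = -0.0924576
t_3 = 3.0928793 − (-0.0924576)·(3.0928793 − 3.2000000) / (-0.0924576 − 2.7680000) = 3.0928793 − (0.0099041)/(-2.8604576) = 3.0963417
g(3.0963417) = -0.0033699
t_4 = 3.0963417 − (-0.0033699)·(3.0963417 − 3.0928793) / (-0.0033699 − (-0.0924576)) = 3.0963417 − (-0.0000117)/(0.0890877) = 3.0964727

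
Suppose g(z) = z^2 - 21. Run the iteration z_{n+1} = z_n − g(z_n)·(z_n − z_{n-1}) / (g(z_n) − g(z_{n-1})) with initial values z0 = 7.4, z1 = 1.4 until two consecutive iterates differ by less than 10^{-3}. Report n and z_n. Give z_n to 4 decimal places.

g(7.4) = 33.760000, g(1.4) = -19.040000
z2 = 1.400000 − (-19.040000)·(-6.000000)/(-52.800000) = 3.563636;  |Δ| = 2.163636
g(3.563636) = -8.300496
z3 = 3.563636 − (-8.300496)·(2.163636)/(10.739504) = 5.235897;  |Δ| = 1.672261
g(5.235897) = 6.414622
z4 = 5.235897 − 6.414622·(1.672261)/(14.715118) = 4.506925;  |Δ| = 0.728973
g(4.506925) = -0.687632
z5 = 4.506925 − (-0.687632)·(-0.728973)/(-7.102253) = 4.577503;  |Δ| = 0.070578
g(4.577503) = -0.046468
z6 = 4.577503 − (-0.046468)·(0.070578)/(0.641163) = 4.582618;  |Δ| = 0.005115
g(4.582618) = 0.000387
z7 = 4.582618 − 0.000387·(0.005115)/(0.046856) = 4.582576;  |Δ| = 0.000042
|z7 − z6| = 0.000042 < 10^{-3}

n = 7, z_n = 4.5826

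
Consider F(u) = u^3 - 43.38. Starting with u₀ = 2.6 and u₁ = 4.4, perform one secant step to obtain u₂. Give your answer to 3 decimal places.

3.287

F(2.6) = -25.80400, F(4.4) = 41.80400
u₂ = 4.40000 − 41.80400·(4.40000 − 2.60000) / (41.80400 − (-25.80400)) = 4.40000 − (75.24720)/(67.60800) = 3.28701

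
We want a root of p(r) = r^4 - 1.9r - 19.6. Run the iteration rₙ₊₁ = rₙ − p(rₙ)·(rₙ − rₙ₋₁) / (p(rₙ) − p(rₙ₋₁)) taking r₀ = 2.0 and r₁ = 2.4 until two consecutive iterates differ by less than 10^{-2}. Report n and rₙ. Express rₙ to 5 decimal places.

n = 4, rₙ = 2.20873

p(2.0) = -7.4000000, p(2.4) = 9.0176000
r₂ = 2.4000000 − 9.0176000·(0.4000000)/(16.4176000) = 2.1802943;  |Δ| = 0.2197057
p(2.1802943) = -1.1450542
r₃ = 2.1802943 − (-1.1450542)·(-0.2197057)/(-10.1626542) = 2.2050492;  |Δ| = 0.0247548
p(2.2050492) = -0.1481981
r₄ = 2.2050492 − (-0.1481981)·(0.0247548)/(0.9968561) = 2.2087294;  |Δ| = 0.0036802
|r₄ − r₃| = 0.0036802 < 10^{-2}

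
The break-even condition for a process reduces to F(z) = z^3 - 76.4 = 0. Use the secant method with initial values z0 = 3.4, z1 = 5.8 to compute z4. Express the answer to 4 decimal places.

4.2488

F(3.4) = -37.096000, F(5.8) = 118.712000
z2 = 5.800000 − 118.712000·(5.800000 − 3.400000) / (118.712000 − (-37.096000)) = 5.800000 − (284.908800)/(155.808000) = 3.971411
F(3.971411) = -13.762489
z3 = 3.971411 − (-13.762489)·(3.971411 − 5.800000) / (-13.762489 − 118.712000) = 3.971411 − (25.165936)/(-132.474489) = 4.161379
F(4.161379) = -4.337080
z4 = 4.161379 − (-4.337080)·(4.161379 − 3.971411) / (-4.337080 − (-13.762489)) = 4.161379 − (-0.823907)/(9.425409) = 4.248793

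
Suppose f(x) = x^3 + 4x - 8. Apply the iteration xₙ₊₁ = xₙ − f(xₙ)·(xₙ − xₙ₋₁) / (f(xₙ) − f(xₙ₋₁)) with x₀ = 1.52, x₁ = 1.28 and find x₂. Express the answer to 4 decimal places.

1.3591

f(1.52) = 1.591808, f(1.28) = -0.782848
x₂ = 1.280000 − (-0.782848)·(1.280000 − 1.520000) / (-0.782848 − 1.591808) = 1.280000 − (0.187884)/(-2.374656) = 1.359120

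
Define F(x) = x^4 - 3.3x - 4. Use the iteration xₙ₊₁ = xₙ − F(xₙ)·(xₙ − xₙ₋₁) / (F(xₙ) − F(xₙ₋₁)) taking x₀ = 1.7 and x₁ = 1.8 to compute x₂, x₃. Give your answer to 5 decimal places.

F(1.7) = -1.2579000, F(1.8) = 0.5576000
x₂ = 1.8000000 − 0.5576000·(1.8000000 − 1.7000000) / (0.5576000 − (-1.2579000)) = 1.8000000 − (0.0557600)/(1.8155000) = 1.7692867
F(1.7692867) = -0.0393958
x₃ = 1.7692867 − (-0.0393958)·(1.7692867 − 1.8000000) / (-0.0393958 − 0.5576000) = 1.7692867 − (0.0012100)/(-0.5969958) = 1.7713135

1.76929, 1.77131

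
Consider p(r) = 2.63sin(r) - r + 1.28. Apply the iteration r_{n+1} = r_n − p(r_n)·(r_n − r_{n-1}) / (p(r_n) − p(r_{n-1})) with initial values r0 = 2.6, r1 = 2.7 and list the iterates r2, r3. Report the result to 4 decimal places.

2.6108, 2.6110

p(2.6) = 0.035769, p(2.7) = -0.295991
r2 = 2.700000 − (-0.295991)·(2.700000 − 2.600000) / (-0.295991 − 0.035769) = 2.700000 − (-0.029599)/(-0.331760) = 2.610781
p(2.610781) = 0.000611
r3 = 2.610781 − 0.000611·(2.610781 − 2.700000) / (0.000611 − (-0.295991)) = 2.610781 − (-0.000055)/(0.296602) = 2.610965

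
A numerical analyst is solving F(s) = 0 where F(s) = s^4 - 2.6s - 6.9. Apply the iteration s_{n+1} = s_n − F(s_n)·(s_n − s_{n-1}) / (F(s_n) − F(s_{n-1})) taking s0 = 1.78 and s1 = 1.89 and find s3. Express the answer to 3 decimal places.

F(1.78) = -1.48924, F(1.89) = 0.94590
s2 = 1.89000 − 0.94590·(1.89000 − 1.78000) / (0.94590 − (-1.48924)) = 1.89000 − (0.10405)/(2.43514) = 1.84727
F(1.84727) = -0.05834
s3 = 1.84727 − (-0.05834)·(1.84727 − 1.89000) / (-0.05834 − 0.94590) = 1.84727 − (0.00249)/(-1.00424) = 1.84975

1.850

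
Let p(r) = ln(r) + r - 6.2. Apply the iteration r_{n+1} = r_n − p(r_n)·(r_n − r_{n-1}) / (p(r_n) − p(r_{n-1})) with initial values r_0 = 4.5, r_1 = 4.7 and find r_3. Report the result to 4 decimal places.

4.6608

p(4.5) = -0.195923, p(4.7) = 0.047563
r_2 = 4.700000 − 0.047563·(4.700000 − 4.500000) / (0.047563 − (-0.195923)) = 4.700000 − (0.009513)/(0.243485) = 4.660932
p(4.660932) = 0.000147
r_3 = 4.660932 − 0.000147·(4.660932 − 4.700000) / (0.000147 − 0.047563) = 4.660932 − (-0.000006)/(-0.047415) = 4.660811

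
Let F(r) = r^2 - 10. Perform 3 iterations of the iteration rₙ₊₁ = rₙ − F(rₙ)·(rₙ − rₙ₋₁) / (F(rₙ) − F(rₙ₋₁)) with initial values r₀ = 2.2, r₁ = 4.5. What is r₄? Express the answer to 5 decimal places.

F(2.2) = -5.1600000, F(4.5) = 10.2500000
r₂ = 4.5000000 − 10.2500000·(4.5000000 − 2.2000000) / (10.2500000 − (-5.1600000)) = 4.5000000 − (23.5750000)/(15.4100000) = 2.9701493
F(2.9701493) = -1.1782134
r₃ = 2.9701493 − (-1.1782134)·(2.9701493 − 4.5000000) / (-1.1782134 − 10.2500000) = 2.9701493 − (1.8024907)/(-11.4282134) = 3.1278721
F(3.1278721) = -0.2164160
r₄ = 3.1278721 − (-0.2164160)·(3.1278721 − 2.9701493) / (-0.2164160 − (-1.1782134)) = 3.1278721 − (-0.0341337)/(0.9617975) = 3.1633617

3.16336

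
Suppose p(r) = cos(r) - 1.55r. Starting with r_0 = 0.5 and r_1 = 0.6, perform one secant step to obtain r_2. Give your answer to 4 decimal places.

0.5495

p(0.5) = 0.102583, p(0.6) = -0.104664
r_2 = 0.600000 − (-0.104664)·(0.600000 − 0.500000) / (-0.104664 − 0.102583) = 0.600000 − (-0.010466)/(-0.207247) = 0.549498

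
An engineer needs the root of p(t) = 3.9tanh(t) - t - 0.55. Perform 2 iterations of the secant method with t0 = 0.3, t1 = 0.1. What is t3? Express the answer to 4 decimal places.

p(0.3) = 0.286119, p(0.1) = -0.261295
t2 = 0.100000 − (-0.261295)·(0.100000 − 0.300000) / (-0.261295 − 0.286119) = 0.100000 − (0.052259)/(-0.547414) = 0.195465
p(0.195465) = 0.007287
t3 = 0.195465 − 0.007287·(0.195465 − 0.100000) / (0.007287 − (-0.261295)) = 0.195465 − (0.000696)/(0.268581) = 0.192875

0.1929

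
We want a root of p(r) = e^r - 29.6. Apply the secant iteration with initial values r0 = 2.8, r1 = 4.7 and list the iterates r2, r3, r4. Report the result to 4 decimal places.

p(2.8) = -13.155353, p(4.7) = 80.347172
r2 = 4.700000 − 80.347172·(4.700000 − 2.800000) / (80.347172 − (-13.155353)) = 4.700000 − (152.659628)/(93.502526) = 3.067321
p(3.067321) = -8.115735
r3 = 3.067321 − (-8.115735)·(3.067321 − 4.700000) / (-8.115735 − 80.347172) = 3.067321 − (13.250391)/(-88.462907) = 3.217106
p(3.217106) = -4.644218
r4 = 3.217106 − (-4.644218)·(3.217106 − 3.067321) / (-4.644218 − (-8.115735)) = 3.217106 − (-0.695633)/(3.471517) = 3.417489

3.0673, 3.2171, 3.4175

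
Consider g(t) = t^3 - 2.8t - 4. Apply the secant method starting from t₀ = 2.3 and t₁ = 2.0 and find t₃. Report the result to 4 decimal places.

g(2.3) = 1.727000, g(2.0) = -1.600000
t₂ = 2.000000 − (-1.600000)·(2.000000 − 2.300000) / (-1.600000 − 1.727000) = 2.000000 − (0.480000)/(-3.327000) = 2.144274
g(2.144274) = -0.144785
t₃ = 2.144274 − (-0.144785)·(2.144274 − 2.000000) / (-0.144785 − (-1.600000)) = 2.144274 − (-0.020889)/(1.455215) = 2.158629

2.1586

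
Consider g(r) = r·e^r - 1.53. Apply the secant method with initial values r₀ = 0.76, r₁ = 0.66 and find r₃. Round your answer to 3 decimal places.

g(0.76) = 0.09509, g(0.66) = -0.25304
r₂ = 0.66000 − (-0.25304)·(0.66000 − 0.76000) / (-0.25304 − 0.09509) = 0.66000 − (0.02530)/(-0.34813) = 0.73269
g(0.73269) = -0.00553
r₃ = 0.73269 − (-0.00553)·(0.73269 − 0.66000) / (-0.00553 − (-0.25304)) = 0.73269 − (-0.00040)/(0.24751) = 0.73431

0.734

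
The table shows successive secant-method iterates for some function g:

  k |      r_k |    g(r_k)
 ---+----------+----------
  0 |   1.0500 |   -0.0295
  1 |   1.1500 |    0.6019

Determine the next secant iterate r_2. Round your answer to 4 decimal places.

1.0547

r_2 = 1.1500 − 0.6019·(1.1500 − 1.0500) / (0.6019 − (-0.0295))
   = 1.1500 − (0.060190)/(0.631400) = 1.054672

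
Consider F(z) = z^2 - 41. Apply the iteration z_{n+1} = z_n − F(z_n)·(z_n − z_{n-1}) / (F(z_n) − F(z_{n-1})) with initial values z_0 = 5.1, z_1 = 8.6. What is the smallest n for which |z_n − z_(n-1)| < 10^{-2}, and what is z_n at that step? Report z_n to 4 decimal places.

n = 5, z_n = 6.4031

F(5.1) = -14.990000, F(8.6) = 32.960000
z_2 = 8.600000 − 32.960000·(3.500000)/(47.950000) = 6.194161;  |Δ| = 2.405839
F(6.194161) = -2.632375
z_3 = 6.194161 − (-2.632375)·(-2.405839)/(-35.592375) = 6.372094;  |Δ| = 0.177933
F(6.372094) = -0.396419
z_4 = 6.372094 − (-0.396419)·(0.177933)/(2.235956) = 6.403640;  |Δ| = 0.031546
F(6.403640) = 0.006608
z_5 = 6.403640 − 0.006608·(0.031546)/(0.403027) = 6.403123;  |Δ| = 0.000517
|z_5 − z_4| = 0.000517 < 10^{-2}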